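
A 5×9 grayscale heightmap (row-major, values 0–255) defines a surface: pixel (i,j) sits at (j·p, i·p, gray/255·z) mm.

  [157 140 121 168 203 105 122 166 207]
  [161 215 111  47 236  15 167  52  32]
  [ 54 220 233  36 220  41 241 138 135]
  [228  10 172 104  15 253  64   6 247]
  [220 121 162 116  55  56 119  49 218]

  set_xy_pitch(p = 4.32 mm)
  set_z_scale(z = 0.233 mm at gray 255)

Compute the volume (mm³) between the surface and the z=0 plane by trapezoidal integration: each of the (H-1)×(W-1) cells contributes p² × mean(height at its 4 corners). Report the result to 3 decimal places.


69.514

height_mm = gray/255 × 0.233; cell vol = 4.32² × mean(4 corners)
unit = 4.32² × 0.233 / (4×255) = 0.00426308 mm³ per gray-sum
row 0: Σ corner-gray over 8 cells = 4293  → 18.3014
row 1: Σ corner-gray over 8 cells = 4326  → 18.4421
row 2: Σ corner-gray over 8 cells = 4170  → 17.7770
row 3: Σ corner-gray over 8 cells = 3517  → 14.9932
Σ rows: total corner-gray = 16306  → 69.5137 mm³


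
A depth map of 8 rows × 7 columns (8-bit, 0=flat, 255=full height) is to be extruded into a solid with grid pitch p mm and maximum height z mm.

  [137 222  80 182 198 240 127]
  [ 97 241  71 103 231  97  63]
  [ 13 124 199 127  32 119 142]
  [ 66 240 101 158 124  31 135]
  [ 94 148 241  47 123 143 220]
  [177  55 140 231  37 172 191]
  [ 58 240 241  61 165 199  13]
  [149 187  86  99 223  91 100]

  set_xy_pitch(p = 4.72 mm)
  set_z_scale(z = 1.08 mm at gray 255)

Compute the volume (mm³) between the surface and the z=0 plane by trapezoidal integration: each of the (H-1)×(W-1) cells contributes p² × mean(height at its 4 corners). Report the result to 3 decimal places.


547.994

height_mm = gray/255 × 1.08; cell vol = 4.72² × mean(4 corners)
unit = 4.72² × 1.08 / (4×255) = 0.0235889 mm³ per gray-sum
row 0: Σ corner-gray over 6 cells = 3754  → 88.5527
row 1: Σ corner-gray over 6 cells = 3003  → 70.8374
row 2: Σ corner-gray over 6 cells = 2866  → 67.6058
row 3: Σ corner-gray over 6 cells = 3227  → 76.1214
row 4: Σ corner-gray over 6 cells = 3356  → 79.1643
row 5: Σ corner-gray over 6 cells = 3521  → 83.0565
row 6: Σ corner-gray over 6 cells = 3504  → 82.6555
Σ rows: total corner-gray = 23231  → 547.9936 mm³


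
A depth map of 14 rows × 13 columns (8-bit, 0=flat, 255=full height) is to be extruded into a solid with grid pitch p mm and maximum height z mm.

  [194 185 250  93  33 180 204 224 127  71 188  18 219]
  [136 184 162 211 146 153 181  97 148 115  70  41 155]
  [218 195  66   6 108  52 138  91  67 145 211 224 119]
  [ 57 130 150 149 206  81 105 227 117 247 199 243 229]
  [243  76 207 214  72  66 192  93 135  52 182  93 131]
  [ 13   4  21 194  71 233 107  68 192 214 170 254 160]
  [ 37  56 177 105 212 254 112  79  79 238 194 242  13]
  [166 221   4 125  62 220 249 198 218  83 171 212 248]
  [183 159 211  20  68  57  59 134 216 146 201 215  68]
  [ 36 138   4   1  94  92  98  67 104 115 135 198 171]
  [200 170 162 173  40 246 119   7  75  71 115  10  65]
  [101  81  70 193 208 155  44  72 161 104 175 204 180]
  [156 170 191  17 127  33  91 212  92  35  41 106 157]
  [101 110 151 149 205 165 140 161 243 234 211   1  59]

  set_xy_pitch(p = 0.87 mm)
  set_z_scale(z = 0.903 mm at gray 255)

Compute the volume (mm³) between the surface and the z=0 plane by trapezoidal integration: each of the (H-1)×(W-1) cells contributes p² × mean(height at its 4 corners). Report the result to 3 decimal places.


55.814

height_mm = gray/255 × 0.903; cell vol = 0.87² × mean(4 corners)
unit = 0.87² × 0.903 / (4×255) = 0.000670079 mm³ per gray-sum
row 0: Σ corner-gray over 12 cells = 6866  → 4.6008
row 1: Σ corner-gray over 12 cells = 6250  → 4.1880
row 2: Σ corner-gray over 12 cells = 6937  → 4.6483
row 3: Σ corner-gray over 12 cells = 7132  → 4.7790
row 4: Σ corner-gray over 12 cells = 6367  → 4.2664
row 5: Σ corner-gray over 12 cells = 6775  → 4.5398
row 6: Σ corner-gray over 12 cells = 7486  → 5.0162
row 7: Σ corner-gray over 12 cells = 7163  → 4.7998
row 8: Σ corner-gray over 12 cells = 5522  → 3.7002
row 9: Σ corner-gray over 12 cells = 4940  → 3.3102
row 10: Σ corner-gray over 12 cells = 5856  → 3.9240
row 11: Σ corner-gray over 12 cells = 5758  → 3.8583
row 12: Σ corner-gray over 12 cells = 6243  → 4.1833
Σ rows: total corner-gray = 83295  → 55.8142 mm³


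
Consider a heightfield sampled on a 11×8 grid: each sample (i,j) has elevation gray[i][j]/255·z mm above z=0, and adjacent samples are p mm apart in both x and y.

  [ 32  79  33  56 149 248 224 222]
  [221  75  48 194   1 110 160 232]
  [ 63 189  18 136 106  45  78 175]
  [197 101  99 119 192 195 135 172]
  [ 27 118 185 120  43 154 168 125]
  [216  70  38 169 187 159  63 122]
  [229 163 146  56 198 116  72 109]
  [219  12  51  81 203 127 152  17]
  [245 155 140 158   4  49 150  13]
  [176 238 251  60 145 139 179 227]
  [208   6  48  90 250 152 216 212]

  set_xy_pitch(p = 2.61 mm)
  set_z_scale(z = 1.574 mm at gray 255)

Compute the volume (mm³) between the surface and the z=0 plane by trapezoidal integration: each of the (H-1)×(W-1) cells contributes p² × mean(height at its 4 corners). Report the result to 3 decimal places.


372.398

height_mm = gray/255 × 1.574; cell vol = 2.61² × mean(4 corners)
unit = 2.61² × 1.574 / (4×255) = 0.010512 mm³ per gray-sum
row 0: Σ corner-gray over 7 cells = 3461  → 36.3821
row 1: Σ corner-gray over 7 cells = 3011  → 31.6516
row 2: Σ corner-gray over 7 cells = 3433  → 36.0877
row 3: Σ corner-gray over 7 cells = 3779  → 39.7249
row 4: Σ corner-gray over 7 cells = 3438  → 36.1403
row 5: Σ corner-gray over 7 cells = 3550  → 37.3176
row 6: Σ corner-gray over 7 cells = 3328  → 34.9840
row 7: Σ corner-gray over 7 cells = 3058  → 32.1457
row 8: Σ corner-gray over 7 cells = 3997  → 42.0165
row 9: Σ corner-gray over 7 cells = 4371  → 45.9480
Σ rows: total corner-gray = 35426  → 372.3983 mm³


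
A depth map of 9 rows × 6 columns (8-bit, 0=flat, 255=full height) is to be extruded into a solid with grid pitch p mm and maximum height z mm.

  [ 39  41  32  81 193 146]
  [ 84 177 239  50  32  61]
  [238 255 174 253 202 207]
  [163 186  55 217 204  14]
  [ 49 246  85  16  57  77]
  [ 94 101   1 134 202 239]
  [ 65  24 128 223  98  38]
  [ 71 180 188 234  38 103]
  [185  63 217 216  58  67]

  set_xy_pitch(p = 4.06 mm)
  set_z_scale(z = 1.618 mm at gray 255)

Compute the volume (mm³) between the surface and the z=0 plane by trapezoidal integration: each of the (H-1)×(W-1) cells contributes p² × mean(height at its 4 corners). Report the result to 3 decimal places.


555.399

height_mm = gray/255 × 1.618; cell vol = 4.06² × mean(4 corners)
unit = 4.06² × 1.618 / (4×255) = 0.0261475 mm³ per gray-sum
row 0: Σ corner-gray over 5 cells = 2020  → 52.8180
row 1: Σ corner-gray over 5 cells = 3354  → 87.6988
row 2: Σ corner-gray over 5 cells = 3714  → 97.1119
row 3: Σ corner-gray over 5 cells = 2435  → 63.6692
row 4: Σ corner-gray over 5 cells = 2143  → 56.0341
row 5: Σ corner-gray over 5 cells = 2258  → 59.0411
row 6: Σ corner-gray over 5 cells = 2503  → 65.4472
row 7: Σ corner-gray over 5 cells = 2814  → 73.5791
Σ rows: total corner-gray = 21241  → 555.3994 mm³


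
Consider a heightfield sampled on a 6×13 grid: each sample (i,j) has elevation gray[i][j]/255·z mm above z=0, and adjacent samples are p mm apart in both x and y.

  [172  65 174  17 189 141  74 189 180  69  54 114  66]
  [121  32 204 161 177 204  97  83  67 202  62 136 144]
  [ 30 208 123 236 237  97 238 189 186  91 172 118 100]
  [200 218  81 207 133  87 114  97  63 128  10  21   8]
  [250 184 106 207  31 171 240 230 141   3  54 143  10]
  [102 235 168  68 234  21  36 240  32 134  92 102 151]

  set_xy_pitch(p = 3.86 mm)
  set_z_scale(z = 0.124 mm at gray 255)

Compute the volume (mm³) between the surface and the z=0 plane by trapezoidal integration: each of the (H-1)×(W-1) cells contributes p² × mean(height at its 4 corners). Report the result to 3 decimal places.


height_mm = gray/255 × 0.124; cell vol = 3.86² × mean(4 corners)
unit = 3.86² × 0.124 / (4×255) = 0.00181132 mm³ per gray-sum
row 0: Σ corner-gray over 12 cells = 5885  → 10.6596
row 1: Σ corner-gray over 12 cells = 7035  → 12.7427
row 2: Σ corner-gray over 12 cells = 6446  → 11.6758
row 3: Σ corner-gray over 12 cells = 5806  → 10.5165
row 4: Σ corner-gray over 12 cells = 6257  → 11.3335
Σ rows: total corner-gray = 31429  → 56.9281 mm³

56.928


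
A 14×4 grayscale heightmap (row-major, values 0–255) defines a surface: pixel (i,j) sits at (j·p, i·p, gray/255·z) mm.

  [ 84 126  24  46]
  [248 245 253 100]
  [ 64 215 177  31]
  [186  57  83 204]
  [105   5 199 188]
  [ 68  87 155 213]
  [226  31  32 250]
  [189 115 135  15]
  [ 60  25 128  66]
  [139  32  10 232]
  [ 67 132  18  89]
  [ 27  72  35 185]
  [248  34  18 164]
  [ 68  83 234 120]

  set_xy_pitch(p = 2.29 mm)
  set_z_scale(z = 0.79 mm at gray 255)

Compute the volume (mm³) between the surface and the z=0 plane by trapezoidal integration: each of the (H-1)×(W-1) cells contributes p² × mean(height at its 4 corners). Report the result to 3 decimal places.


69.665

height_mm = gray/255 × 0.79; cell vol = 2.29² × mean(4 corners)
unit = 2.29² × 0.79 / (4×255) = 0.00406161 mm³ per gray-sum
row 0: Σ corner-gray over 3 cells = 1774  → 7.2053
row 1: Σ corner-gray over 3 cells = 2223  → 9.0290
row 2: Σ corner-gray over 3 cells = 1549  → 6.2914
row 3: Σ corner-gray over 3 cells = 1371  → 5.5685
row 4: Σ corner-gray over 3 cells = 1466  → 5.9543
row 5: Σ corner-gray over 3 cells = 1367  → 5.5522
row 6: Σ corner-gray over 3 cells = 1306  → 5.3045
row 7: Σ corner-gray over 3 cells = 1136  → 4.6140
row 8: Σ corner-gray over 3 cells = 887  → 3.6026
row 9: Σ corner-gray over 3 cells = 911  → 3.7001
row 10: Σ corner-gray over 3 cells = 882  → 3.5823
row 11: Σ corner-gray over 3 cells = 942  → 3.8260
row 12: Σ corner-gray over 3 cells = 1338  → 5.4344
Σ rows: total corner-gray = 17152  → 69.6647 mm³


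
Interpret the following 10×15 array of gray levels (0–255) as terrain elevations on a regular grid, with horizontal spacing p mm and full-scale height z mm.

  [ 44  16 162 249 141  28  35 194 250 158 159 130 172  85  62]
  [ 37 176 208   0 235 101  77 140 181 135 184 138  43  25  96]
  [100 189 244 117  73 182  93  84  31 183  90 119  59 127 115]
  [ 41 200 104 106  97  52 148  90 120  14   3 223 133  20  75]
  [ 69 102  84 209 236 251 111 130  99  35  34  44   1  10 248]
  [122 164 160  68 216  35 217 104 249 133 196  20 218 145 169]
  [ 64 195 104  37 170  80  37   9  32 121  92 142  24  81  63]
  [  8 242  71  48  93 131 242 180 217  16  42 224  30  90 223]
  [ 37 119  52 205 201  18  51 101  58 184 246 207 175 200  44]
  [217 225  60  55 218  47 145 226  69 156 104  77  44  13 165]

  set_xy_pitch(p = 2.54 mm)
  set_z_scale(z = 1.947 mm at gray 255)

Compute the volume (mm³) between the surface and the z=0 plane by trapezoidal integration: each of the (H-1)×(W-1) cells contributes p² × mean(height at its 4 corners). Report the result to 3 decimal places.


732.420

height_mm = gray/255 × 1.947; cell vol = 2.54² × mean(4 corners)
unit = 2.54² × 1.947 / (4×255) = 0.012315 mm³ per gray-sum
row 0: Σ corner-gray over 14 cells = 7083  → 87.2269
row 1: Σ corner-gray over 14 cells = 6816  → 83.9388
row 2: Σ corner-gray over 14 cells = 6133  → 75.5277
row 3: Σ corner-gray over 14 cells = 5745  → 70.7495
row 4: Σ corner-gray over 14 cells = 7150  → 88.0520
row 5: Σ corner-gray over 14 cells = 6516  → 80.2443
row 6: Σ corner-gray over 14 cells = 5858  → 72.1411
row 7: Σ corner-gray over 14 cells = 7198  → 88.6431
row 8: Σ corner-gray over 14 cells = 6975  → 85.8969
Σ rows: total corner-gray = 59474  → 732.4203 mm³


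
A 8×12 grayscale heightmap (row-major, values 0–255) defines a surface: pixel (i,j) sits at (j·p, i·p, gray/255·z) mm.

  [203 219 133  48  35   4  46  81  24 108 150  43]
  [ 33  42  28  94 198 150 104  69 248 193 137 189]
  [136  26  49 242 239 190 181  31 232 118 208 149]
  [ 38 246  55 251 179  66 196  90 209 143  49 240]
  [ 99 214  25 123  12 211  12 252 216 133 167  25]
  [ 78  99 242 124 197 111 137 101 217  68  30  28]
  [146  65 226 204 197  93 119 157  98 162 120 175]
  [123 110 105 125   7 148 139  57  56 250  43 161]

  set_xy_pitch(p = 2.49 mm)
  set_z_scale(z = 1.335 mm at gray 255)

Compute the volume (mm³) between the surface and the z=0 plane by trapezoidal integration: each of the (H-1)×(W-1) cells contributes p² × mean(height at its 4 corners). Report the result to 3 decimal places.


329.122

height_mm = gray/255 × 1.335; cell vol = 2.49² × mean(4 corners)
unit = 2.49² × 1.335 / (4×255) = 0.00811484 mm³ per gray-sum
row 0: Σ corner-gray over 11 cells = 4690  → 38.0586
row 1: Σ corner-gray over 11 cells = 6065  → 49.2165
row 2: Σ corner-gray over 11 cells = 6563  → 53.2577
row 3: Σ corner-gray over 11 cells = 6100  → 49.5005
row 4: Σ corner-gray over 11 cells = 5612  → 45.5405
row 5: Σ corner-gray over 11 cells = 5961  → 48.3725
row 6: Σ corner-gray over 11 cells = 5567  → 45.1753
Σ rows: total corner-gray = 40558  → 329.1215 mm³


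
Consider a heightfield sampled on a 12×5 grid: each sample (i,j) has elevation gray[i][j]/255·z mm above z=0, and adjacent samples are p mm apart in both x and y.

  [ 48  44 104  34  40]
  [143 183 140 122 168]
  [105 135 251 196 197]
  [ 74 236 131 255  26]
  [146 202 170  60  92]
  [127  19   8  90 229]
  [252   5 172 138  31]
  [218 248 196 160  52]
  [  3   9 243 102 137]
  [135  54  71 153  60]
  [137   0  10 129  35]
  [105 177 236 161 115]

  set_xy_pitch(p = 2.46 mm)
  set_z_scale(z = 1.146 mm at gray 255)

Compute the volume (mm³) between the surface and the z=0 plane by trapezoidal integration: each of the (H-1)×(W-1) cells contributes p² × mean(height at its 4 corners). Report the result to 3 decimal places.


150.302

height_mm = gray/255 × 1.146; cell vol = 2.46² × mean(4 corners)
unit = 2.46² × 1.146 / (4×255) = 0.00679915 mm³ per gray-sum
row 0: Σ corner-gray over 4 cells = 1653  → 11.2390
row 1: Σ corner-gray over 4 cells = 2667  → 18.1333
row 2: Σ corner-gray over 4 cells = 2810  → 19.1056
row 3: Σ corner-gray over 4 cells = 2446  → 16.6307
row 4: Σ corner-gray over 4 cells = 1692  → 11.5042
row 5: Σ corner-gray over 4 cells = 1503  → 10.2191
row 6: Σ corner-gray over 4 cells = 2391  → 16.2568
row 7: Σ corner-gray over 4 cells = 2326  → 15.8148
row 8: Σ corner-gray over 4 cells = 1599  → 10.8718
row 9: Σ corner-gray over 4 cells = 1201  → 8.1658
row 10: Σ corner-gray over 4 cells = 1818  → 12.3609
Σ rows: total corner-gray = 22106  → 150.3020 mm³


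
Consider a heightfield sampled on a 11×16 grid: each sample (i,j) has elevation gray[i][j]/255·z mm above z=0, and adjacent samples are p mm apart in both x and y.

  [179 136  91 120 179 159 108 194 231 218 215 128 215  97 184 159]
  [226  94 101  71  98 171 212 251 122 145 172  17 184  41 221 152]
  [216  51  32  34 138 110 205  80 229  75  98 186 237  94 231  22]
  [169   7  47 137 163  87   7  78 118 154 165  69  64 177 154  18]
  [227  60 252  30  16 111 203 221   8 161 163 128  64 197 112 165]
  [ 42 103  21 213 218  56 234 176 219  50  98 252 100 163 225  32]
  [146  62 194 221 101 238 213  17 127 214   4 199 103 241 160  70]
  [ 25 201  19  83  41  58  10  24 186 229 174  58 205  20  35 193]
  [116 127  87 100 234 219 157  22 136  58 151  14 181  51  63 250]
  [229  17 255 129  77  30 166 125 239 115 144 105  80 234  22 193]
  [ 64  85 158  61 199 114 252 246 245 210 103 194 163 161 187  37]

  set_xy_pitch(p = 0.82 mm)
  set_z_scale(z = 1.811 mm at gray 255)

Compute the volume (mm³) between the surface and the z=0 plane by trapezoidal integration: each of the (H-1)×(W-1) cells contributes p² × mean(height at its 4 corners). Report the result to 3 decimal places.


92.822

height_mm = gray/255 × 1.811; cell vol = 0.82² × mean(4 corners)
unit = 0.82² × 1.811 / (4×255) = 0.00119384 mm³ per gray-sum
row 0: Σ corner-gray over 15 cells = 9066  → 10.8233
row 1: Σ corner-gray over 15 cells = 8016  → 9.5698
row 2: Σ corner-gray over 15 cells = 6879  → 8.2124
row 3: Σ corner-gray over 15 cells = 6885  → 8.2196
row 4: Σ corner-gray over 15 cells = 8174  → 9.7584
row 5: Σ corner-gray over 15 cells = 8734  → 10.4270
row 6: Σ corner-gray over 15 cells = 7308  → 8.7246
row 7: Σ corner-gray over 15 cells = 6470  → 7.7241
row 8: Σ corner-gray over 15 cells = 7464  → 8.9108
row 9: Σ corner-gray over 15 cells = 8755  → 10.4521
Σ rows: total corner-gray = 77751  → 92.8222 mm³


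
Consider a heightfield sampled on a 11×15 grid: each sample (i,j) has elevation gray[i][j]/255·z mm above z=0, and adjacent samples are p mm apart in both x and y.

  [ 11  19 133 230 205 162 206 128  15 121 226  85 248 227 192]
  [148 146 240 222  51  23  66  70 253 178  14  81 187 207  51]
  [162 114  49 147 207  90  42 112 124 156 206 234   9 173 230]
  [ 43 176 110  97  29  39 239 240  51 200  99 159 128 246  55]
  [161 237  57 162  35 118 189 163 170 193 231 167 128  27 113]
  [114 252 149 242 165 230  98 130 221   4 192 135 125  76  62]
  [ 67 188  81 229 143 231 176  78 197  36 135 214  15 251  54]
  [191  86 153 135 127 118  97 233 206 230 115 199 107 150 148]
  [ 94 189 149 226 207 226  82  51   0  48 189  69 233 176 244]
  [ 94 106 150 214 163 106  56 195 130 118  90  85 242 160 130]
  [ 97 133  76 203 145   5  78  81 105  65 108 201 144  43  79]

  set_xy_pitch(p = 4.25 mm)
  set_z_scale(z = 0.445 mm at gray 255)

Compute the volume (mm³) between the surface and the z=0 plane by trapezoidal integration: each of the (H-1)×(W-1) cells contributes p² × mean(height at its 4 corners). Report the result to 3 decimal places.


height_mm = gray/255 × 0.445; cell vol = 4.25² × mean(4 corners)
unit = 4.25² × 0.445 / (4×255) = 0.00788021 mm³ per gray-sum
row 0: Σ corner-gray over 14 cells = 7888  → 62.1591
row 1: Σ corner-gray over 14 cells = 7393  → 58.2584
row 2: Σ corner-gray over 14 cells = 7442  → 58.6445
row 3: Σ corner-gray over 14 cells = 7752  → 61.0874
row 4: Σ corner-gray over 14 cells = 8242  → 64.9487
row 5: Σ corner-gray over 14 cells = 8283  → 65.2718
row 6: Σ corner-gray over 14 cells = 8320  → 65.5633
row 7: Σ corner-gray over 14 cells = 8279  → 65.2402
row 8: Σ corner-gray over 14 cells = 7882  → 62.1118
row 9: Σ corner-gray over 14 cells = 6804  → 53.6169
Σ rows: total corner-gray = 78285  → 616.9021 mm³

616.902


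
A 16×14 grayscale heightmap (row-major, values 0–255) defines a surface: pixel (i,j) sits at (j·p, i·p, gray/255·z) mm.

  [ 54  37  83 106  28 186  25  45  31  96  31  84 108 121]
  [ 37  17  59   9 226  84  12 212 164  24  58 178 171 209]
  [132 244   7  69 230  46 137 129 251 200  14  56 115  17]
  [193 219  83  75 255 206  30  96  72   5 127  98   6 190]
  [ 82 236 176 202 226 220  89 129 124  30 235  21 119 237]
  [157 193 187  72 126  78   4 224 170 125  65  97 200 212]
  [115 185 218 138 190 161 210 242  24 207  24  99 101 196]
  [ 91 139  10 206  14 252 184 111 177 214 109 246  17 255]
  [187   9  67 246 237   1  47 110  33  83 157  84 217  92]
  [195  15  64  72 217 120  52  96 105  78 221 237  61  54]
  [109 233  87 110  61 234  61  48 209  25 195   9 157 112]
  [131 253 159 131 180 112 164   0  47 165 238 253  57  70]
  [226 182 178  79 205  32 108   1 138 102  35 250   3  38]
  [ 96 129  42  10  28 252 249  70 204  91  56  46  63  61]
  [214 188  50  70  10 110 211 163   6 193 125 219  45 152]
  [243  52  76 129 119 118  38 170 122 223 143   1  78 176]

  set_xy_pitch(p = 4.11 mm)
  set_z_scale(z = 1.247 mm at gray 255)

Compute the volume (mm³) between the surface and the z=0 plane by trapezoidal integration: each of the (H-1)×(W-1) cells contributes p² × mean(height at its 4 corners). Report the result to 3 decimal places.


height_mm = gray/255 × 1.247; cell vol = 4.11² × mean(4 corners)
unit = 4.11² × 1.247 / (4×255) = 0.0206514 mm³ per gray-sum
row 0: Σ corner-gray over 13 cells = 4569  → 94.3563
row 1: Σ corner-gray over 13 cells = 5819  → 120.1706
row 2: Σ corner-gray over 13 cells = 6072  → 125.3954
row 3: Σ corner-gray over 13 cells = 6860  → 141.6687
row 4: Σ corner-gray over 13 cells = 7384  → 152.4901
row 5: Σ corner-gray over 13 cells = 7360  → 151.9945
row 6: Σ corner-gray over 13 cells = 7613  → 157.2193
row 7: Σ corner-gray over 13 cells = 6565  → 135.5766
row 8: Σ corner-gray over 13 cells = 5786  → 119.4891
row 9: Σ corner-gray over 13 cells = 6004  → 123.9911
row 10: Σ corner-gray over 13 cells = 6798  → 140.3884
row 11: Σ corner-gray over 13 cells = 6609  → 136.4852
row 12: Σ corner-gray over 13 cells = 5527  → 114.1404
row 13: Σ corner-gray over 13 cells = 5783  → 119.4272
row 14: Σ corner-gray over 13 cells = 6103  → 126.0356
Σ rows: total corner-gray = 94852  → 1958.8285 mm³

1958.829


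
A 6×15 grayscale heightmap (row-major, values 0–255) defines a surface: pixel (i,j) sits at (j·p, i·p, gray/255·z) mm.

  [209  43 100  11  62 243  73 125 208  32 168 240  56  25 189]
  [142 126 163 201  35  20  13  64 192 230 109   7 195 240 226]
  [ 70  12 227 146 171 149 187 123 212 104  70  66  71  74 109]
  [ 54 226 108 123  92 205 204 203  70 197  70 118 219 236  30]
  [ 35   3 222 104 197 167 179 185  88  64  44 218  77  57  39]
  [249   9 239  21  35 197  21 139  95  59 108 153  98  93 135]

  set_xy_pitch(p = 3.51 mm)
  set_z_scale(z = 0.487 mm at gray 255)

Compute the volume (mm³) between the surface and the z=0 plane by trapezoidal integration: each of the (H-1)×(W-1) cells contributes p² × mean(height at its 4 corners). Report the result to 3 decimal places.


206.055

height_mm = gray/255 × 0.487; cell vol = 3.51² × mean(4 corners)
unit = 3.51² × 0.487 / (4×255) = 0.00588224 mm³ per gray-sum
row 0: Σ corner-gray over 14 cells = 6728  → 39.5757
row 1: Σ corner-gray over 14 cells = 6961  → 40.9463
row 2: Σ corner-gray over 14 cells = 7629  → 44.8756
row 3: Σ corner-gray over 14 cells = 7510  → 44.1757
row 4: Σ corner-gray over 14 cells = 6202  → 36.4817
Σ rows: total corner-gray = 35030  → 206.0550 mm³


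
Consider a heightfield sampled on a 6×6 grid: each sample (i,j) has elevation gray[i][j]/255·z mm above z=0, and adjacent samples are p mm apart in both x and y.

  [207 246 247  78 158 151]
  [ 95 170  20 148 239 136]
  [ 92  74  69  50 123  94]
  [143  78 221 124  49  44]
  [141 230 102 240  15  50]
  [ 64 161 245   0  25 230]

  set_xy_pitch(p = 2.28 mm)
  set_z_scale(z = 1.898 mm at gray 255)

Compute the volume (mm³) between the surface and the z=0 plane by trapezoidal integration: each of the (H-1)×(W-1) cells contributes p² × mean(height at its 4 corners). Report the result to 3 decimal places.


height_mm = gray/255 × 1.898; cell vol = 2.28² × mean(4 corners)
unit = 2.28² × 1.898 / (4×255) = 0.0096731 mm³ per gray-sum
row 0: Σ corner-gray over 5 cells = 3201  → 30.9636
row 1: Σ corner-gray over 5 cells = 2203  → 21.3098
row 2: Σ corner-gray over 5 cells = 1949  → 18.8529
row 3: Σ corner-gray over 5 cells = 2496  → 24.1441
row 4: Σ corner-gray over 5 cells = 2521  → 24.3859
Σ rows: total corner-gray = 12370  → 119.6563 mm³

119.656


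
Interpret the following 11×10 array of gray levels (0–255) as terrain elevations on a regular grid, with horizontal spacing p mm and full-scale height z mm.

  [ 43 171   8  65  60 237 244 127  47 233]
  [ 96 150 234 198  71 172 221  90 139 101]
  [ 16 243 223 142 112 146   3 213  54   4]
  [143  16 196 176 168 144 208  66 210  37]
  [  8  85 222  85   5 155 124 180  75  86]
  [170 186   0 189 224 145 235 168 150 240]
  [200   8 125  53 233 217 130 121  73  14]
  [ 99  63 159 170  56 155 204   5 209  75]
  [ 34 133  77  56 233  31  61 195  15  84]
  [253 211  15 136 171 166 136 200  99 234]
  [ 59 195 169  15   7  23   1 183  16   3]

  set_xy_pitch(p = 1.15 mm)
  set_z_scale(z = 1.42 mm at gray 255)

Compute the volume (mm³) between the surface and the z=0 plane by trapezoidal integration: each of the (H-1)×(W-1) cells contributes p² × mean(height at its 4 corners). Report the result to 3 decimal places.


height_mm = gray/255 × 1.42; cell vol = 1.15² × mean(4 corners)
unit = 1.15² × 1.42 / (4×255) = 0.00184113 mm³ per gray-sum
row 0: Σ corner-gray over 9 cells = 4941  → 9.0970
row 1: Σ corner-gray over 9 cells = 5039  → 9.2774
row 2: Σ corner-gray over 9 cells = 4840  → 8.9111
row 3: Σ corner-gray over 9 cells = 4504  → 8.2924
row 4: Σ corner-gray over 9 cells = 4960  → 9.1320
row 5: Σ corner-gray over 9 cells = 5138  → 9.4597
row 6: Σ corner-gray over 9 cells = 4350  → 8.0089
row 7: Σ corner-gray over 9 cells = 3936  → 7.2467
row 8: Σ corner-gray over 9 cells = 4475  → 8.2390
row 9: Σ corner-gray over 9 cells = 4035  → 7.4289
Σ rows: total corner-gray = 46218  → 85.0932 mm³

85.093


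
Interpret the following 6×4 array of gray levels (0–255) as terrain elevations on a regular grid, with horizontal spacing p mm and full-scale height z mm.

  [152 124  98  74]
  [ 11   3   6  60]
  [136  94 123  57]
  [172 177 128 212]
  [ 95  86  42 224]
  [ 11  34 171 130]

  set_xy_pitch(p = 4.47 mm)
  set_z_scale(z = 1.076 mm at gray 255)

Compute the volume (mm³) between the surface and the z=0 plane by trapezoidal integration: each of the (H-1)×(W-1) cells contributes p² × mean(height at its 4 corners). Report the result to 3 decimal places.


height_mm = gray/255 × 1.076; cell vol = 4.47² × mean(4 corners)
unit = 4.47² × 1.076 / (4×255) = 0.0210779 mm³ per gray-sum
row 0: Σ corner-gray over 3 cells = 759  → 15.9981
row 1: Σ corner-gray over 3 cells = 716  → 15.0918
row 2: Σ corner-gray over 3 cells = 1621  → 34.1673
row 3: Σ corner-gray over 3 cells = 1569  → 33.0712
row 4: Σ corner-gray over 3 cells = 1126  → 23.7337
Σ rows: total corner-gray = 5791  → 122.0621 mm³

122.062


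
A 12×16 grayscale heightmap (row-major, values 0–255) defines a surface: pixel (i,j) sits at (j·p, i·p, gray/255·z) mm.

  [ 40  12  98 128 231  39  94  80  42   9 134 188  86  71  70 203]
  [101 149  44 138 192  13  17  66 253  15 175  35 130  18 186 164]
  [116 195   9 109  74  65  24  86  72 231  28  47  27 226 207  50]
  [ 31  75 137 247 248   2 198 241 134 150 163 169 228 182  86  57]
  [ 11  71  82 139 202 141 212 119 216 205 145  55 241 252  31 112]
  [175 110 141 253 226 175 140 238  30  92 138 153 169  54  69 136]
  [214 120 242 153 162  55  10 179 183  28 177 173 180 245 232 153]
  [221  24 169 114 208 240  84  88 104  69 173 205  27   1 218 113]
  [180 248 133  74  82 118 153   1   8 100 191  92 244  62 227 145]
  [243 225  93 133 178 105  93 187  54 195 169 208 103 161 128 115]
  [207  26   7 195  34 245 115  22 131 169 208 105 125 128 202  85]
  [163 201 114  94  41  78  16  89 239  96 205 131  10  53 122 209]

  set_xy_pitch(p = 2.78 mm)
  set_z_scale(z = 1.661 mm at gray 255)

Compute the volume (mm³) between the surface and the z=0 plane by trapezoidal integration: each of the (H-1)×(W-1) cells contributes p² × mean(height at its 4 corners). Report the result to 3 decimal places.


1076.472

height_mm = gray/255 × 1.661; cell vol = 2.78² × mean(4 corners)
unit = 2.78² × 1.661 / (4×255) = 0.0125852 mm³ per gray-sum
row 0: Σ corner-gray over 15 cells = 5934  → 74.6804
row 1: Σ corner-gray over 15 cells = 6093  → 76.6814
row 2: Σ corner-gray over 15 cells = 7574  → 95.3201
row 3: Σ corner-gray over 15 cells = 8953  → 112.6750
row 4: Σ corner-gray over 15 cells = 8632  → 108.6352
row 5: Σ corner-gray over 15 cells = 8932  → 112.4107
row 6: Σ corner-gray over 15 cells = 8427  → 106.0552
row 7: Σ corner-gray over 15 cells = 7573  → 95.3075
row 8: Σ corner-gray over 15 cells = 8213  → 103.3620
row 9: Σ corner-gray over 15 cells = 8138  → 102.4181
row 10: Σ corner-gray over 15 cells = 7066  → 88.9268
Σ rows: total corner-gray = 85535  → 1076.4724 mm³


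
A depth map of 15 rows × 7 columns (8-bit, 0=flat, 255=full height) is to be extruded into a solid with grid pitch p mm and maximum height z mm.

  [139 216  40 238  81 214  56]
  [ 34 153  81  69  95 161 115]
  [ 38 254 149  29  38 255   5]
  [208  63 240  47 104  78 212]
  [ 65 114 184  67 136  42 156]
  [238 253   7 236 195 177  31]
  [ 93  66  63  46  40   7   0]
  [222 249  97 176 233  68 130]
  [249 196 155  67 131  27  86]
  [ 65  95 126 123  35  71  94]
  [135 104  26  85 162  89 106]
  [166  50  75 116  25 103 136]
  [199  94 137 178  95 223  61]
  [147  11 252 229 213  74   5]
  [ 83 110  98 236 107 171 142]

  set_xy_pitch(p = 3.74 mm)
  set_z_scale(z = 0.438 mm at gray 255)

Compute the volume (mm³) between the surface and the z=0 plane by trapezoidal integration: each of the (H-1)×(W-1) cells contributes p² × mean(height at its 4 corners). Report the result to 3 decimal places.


height_mm = gray/255 × 0.438; cell vol = 3.74² × mean(4 corners)
unit = 3.74² × 0.438 / (4×255) = 0.00600644 mm³ per gray-sum
row 0: Σ corner-gray over 6 cells = 3040  → 18.2596
row 1: Σ corner-gray over 6 cells = 2760  → 16.5778
row 2: Σ corner-gray over 6 cells = 2977  → 17.8812
row 3: Σ corner-gray over 6 cells = 2791  → 16.7640
row 4: Σ corner-gray over 6 cells = 3312  → 19.8933
row 5: Σ corner-gray over 6 cells = 2542  → 15.2684
row 6: Σ corner-gray over 6 cells = 2535  → 15.2263
row 7: Σ corner-gray over 6 cells = 3485  → 20.9324
row 8: Σ corner-gray over 6 cells = 2546  → 15.2924
row 9: Σ corner-gray over 6 cells = 2232  → 13.4064
row 10: Σ corner-gray over 6 cells = 2213  → 13.2923
row 11: Σ corner-gray over 6 cells = 2754  → 16.5417
row 12: Σ corner-gray over 6 cells = 3424  → 20.5661
row 13: Σ corner-gray over 6 cells = 3379  → 20.2958
Σ rows: total corner-gray = 39990  → 240.1975 mm³

240.198


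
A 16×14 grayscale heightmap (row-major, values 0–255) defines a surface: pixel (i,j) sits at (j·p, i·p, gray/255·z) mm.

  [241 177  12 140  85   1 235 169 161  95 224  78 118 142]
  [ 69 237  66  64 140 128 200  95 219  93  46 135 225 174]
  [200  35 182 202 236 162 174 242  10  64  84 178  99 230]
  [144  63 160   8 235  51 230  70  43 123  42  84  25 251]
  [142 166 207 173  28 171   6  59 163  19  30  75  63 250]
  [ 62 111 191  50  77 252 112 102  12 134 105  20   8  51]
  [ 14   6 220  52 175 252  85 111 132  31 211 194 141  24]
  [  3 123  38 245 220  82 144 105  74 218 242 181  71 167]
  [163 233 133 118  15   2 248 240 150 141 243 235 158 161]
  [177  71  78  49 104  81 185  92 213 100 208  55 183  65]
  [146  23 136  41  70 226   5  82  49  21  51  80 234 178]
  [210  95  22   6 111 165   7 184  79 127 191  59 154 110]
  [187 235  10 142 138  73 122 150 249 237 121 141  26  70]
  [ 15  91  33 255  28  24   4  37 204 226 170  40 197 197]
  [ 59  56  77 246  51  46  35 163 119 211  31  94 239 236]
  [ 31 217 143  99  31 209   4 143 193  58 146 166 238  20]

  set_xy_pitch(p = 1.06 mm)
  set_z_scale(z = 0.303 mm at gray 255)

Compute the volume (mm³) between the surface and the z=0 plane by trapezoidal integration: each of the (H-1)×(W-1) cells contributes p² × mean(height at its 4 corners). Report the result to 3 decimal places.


31.466

height_mm = gray/255 × 0.303; cell vol = 1.06² × mean(4 corners)
unit = 1.06² × 0.303 / (4×255) = 0.000333775 mm³ per gray-sum
row 0: Σ corner-gray over 13 cells = 6912  → 2.3071
row 1: Σ corner-gray over 13 cells = 7305  → 2.4382
row 2: Σ corner-gray over 13 cells = 6429  → 2.1458
row 3: Σ corner-gray over 13 cells = 5375  → 1.7940
row 4: Σ corner-gray over 13 cells = 5173  → 1.7266
row 5: Σ corner-gray over 13 cells = 5719  → 1.9089
row 6: Σ corner-gray over 13 cells = 6914  → 2.3077
row 7: Σ corner-gray over 13 cells = 7812  → 2.6075
row 8: Σ corner-gray over 13 cells = 7236  → 2.4152
row 9: Σ corner-gray over 13 cells = 5440  → 1.8157
row 10: Σ corner-gray over 13 cells = 5080  → 1.6956
row 11: Σ corner-gray over 13 cells = 6265  → 2.0911
row 12: Σ corner-gray over 13 cells = 6375  → 2.1278
row 13: Σ corner-gray over 13 cells = 5861  → 1.9563
row 14: Σ corner-gray over 13 cells = 6376  → 2.1282
Σ rows: total corner-gray = 94272  → 31.4657 mm³


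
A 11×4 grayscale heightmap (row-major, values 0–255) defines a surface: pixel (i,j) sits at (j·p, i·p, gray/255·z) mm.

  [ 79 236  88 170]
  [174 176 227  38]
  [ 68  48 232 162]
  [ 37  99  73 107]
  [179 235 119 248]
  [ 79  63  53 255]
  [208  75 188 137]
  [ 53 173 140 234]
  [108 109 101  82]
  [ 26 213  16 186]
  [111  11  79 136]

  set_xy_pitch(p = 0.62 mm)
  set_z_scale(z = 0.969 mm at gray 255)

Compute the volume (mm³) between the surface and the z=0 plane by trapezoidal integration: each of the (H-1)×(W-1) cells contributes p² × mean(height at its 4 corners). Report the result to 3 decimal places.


height_mm = gray/255 × 0.969; cell vol = 0.62² × mean(4 corners)
unit = 0.62² × 0.969 / (4×255) = 0.00036518 mm³ per gray-sum
row 0: Σ corner-gray over 3 cells = 1915  → 0.6993
row 1: Σ corner-gray over 3 cells = 1808  → 0.6602
row 2: Σ corner-gray over 3 cells = 1278  → 0.4667
row 3: Σ corner-gray over 3 cells = 1623  → 0.5927
row 4: Σ corner-gray over 3 cells = 1701  → 0.6212
row 5: Σ corner-gray over 3 cells = 1437  → 0.5248
row 6: Σ corner-gray over 3 cells = 1784  → 0.6515
row 7: Σ corner-gray over 3 cells = 1523  → 0.5562
row 8: Σ corner-gray over 3 cells = 1280  → 0.4674
row 9: Σ corner-gray over 3 cells = 1097  → 0.4006
Σ rows: total corner-gray = 15446  → 5.6406 mm³

5.641


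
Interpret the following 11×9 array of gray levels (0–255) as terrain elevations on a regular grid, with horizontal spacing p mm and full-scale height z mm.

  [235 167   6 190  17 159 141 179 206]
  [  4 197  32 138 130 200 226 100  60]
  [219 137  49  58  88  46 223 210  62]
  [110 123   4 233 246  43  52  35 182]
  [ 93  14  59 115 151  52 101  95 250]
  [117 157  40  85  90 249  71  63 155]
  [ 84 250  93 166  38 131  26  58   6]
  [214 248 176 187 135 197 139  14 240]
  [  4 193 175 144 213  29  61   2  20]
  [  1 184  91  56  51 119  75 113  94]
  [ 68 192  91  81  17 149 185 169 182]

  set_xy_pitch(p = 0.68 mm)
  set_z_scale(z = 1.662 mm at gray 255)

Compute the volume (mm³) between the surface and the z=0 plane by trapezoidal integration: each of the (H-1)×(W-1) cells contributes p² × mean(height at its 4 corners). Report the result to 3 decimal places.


27.961

height_mm = gray/255 × 1.662; cell vol = 0.68² × mean(4 corners)
unit = 0.68² × 1.662 / (4×255) = 0.00075344 mm³ per gray-sum
row 0: Σ corner-gray over 8 cells = 4269  → 3.2164
row 1: Σ corner-gray over 8 cells = 4013  → 3.0236
row 2: Σ corner-gray over 8 cells = 3667  → 2.7629
row 3: Σ corner-gray over 8 cells = 3281  → 2.4720
row 4: Σ corner-gray over 8 cells = 3299  → 2.4856
row 5: Σ corner-gray over 8 cells = 3396  → 2.5587
row 6: Σ corner-gray over 8 cells = 4260  → 3.2097
row 7: Σ corner-gray over 8 cells = 4304  → 3.2428
row 8: Σ corner-gray over 8 cells = 3131  → 2.3590
row 9: Σ corner-gray over 8 cells = 3491  → 2.6303
Σ rows: total corner-gray = 37111  → 27.9609 mm³


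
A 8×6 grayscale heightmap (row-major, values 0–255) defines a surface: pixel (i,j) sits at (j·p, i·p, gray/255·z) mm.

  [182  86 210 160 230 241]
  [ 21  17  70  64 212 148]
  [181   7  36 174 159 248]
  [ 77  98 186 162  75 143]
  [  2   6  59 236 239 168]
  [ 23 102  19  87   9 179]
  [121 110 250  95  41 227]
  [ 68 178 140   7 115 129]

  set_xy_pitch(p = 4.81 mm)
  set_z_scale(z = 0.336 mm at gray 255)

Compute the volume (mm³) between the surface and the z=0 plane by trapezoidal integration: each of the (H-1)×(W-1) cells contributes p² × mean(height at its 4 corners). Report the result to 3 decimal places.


121.941

height_mm = gray/255 × 0.336; cell vol = 4.81² × mean(4 corners)
unit = 4.81² × 0.336 / (4×255) = 0.0076213 mm³ per gray-sum
row 0: Σ corner-gray over 5 cells = 2690  → 20.5013
row 1: Σ corner-gray over 5 cells = 2076  → 15.8218
row 2: Σ corner-gray over 5 cells = 2443  → 18.6188
row 3: Σ corner-gray over 5 cells = 2512  → 19.1447
row 4: Σ corner-gray over 5 cells = 1886  → 14.3738
row 5: Σ corner-gray over 5 cells = 1976  → 15.0597
row 6: Σ corner-gray over 5 cells = 2417  → 18.4207
Σ rows: total corner-gray = 16000  → 121.9409 mm³


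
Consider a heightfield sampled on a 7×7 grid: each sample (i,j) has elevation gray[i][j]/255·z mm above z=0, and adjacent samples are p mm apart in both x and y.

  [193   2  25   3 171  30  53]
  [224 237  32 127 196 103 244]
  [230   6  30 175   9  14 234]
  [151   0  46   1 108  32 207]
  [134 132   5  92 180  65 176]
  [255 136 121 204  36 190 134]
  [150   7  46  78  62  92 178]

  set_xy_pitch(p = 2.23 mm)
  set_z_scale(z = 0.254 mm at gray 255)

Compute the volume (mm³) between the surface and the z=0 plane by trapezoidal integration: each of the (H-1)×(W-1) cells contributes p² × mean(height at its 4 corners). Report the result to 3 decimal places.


18.194

height_mm = gray/255 × 0.254; cell vol = 2.23² × mean(4 corners)
unit = 2.23² × 0.254 / (4×255) = 0.00123835 mm³ per gray-sum
row 0: Σ corner-gray over 6 cells = 2566  → 3.1776
row 1: Σ corner-gray over 6 cells = 2790  → 3.4550
row 2: Σ corner-gray over 6 cells = 1664  → 2.0606
row 3: Σ corner-gray over 6 cells = 1990  → 2.4643
row 4: Σ corner-gray over 6 cells = 3021  → 3.7411
row 5: Σ corner-gray over 6 cells = 2661  → 3.2952
Σ rows: total corner-gray = 14692  → 18.1938 mm³


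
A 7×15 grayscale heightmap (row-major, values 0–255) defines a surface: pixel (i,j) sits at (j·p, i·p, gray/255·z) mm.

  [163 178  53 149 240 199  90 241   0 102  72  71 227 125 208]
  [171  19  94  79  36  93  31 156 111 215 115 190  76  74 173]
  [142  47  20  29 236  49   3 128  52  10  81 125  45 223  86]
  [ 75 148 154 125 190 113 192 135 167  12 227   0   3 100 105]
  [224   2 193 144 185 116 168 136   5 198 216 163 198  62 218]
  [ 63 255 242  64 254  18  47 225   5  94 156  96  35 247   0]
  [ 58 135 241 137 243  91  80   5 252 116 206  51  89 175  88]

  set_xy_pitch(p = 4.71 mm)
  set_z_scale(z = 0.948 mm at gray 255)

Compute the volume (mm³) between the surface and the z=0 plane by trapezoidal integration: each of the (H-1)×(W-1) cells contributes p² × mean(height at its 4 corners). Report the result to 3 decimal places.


height_mm = gray/255 × 0.948; cell vol = 4.71² × mean(4 corners)
unit = 4.71² × 0.948 / (4×255) = 0.0206182 mm³ per gray-sum
row 0: Σ corner-gray over 14 cells = 6787  → 139.9355
row 1: Σ corner-gray over 14 cells = 5246  → 108.1629
row 2: Σ corner-gray over 14 cells = 5636  → 116.2040
row 3: Σ corner-gray over 14 cells = 7326  → 151.0487
row 4: Σ corner-gray over 14 cells = 7553  → 155.7290
row 5: Σ corner-gray over 14 cells = 7327  → 151.0693
Σ rows: total corner-gray = 39875  → 822.1493 mm³

822.149


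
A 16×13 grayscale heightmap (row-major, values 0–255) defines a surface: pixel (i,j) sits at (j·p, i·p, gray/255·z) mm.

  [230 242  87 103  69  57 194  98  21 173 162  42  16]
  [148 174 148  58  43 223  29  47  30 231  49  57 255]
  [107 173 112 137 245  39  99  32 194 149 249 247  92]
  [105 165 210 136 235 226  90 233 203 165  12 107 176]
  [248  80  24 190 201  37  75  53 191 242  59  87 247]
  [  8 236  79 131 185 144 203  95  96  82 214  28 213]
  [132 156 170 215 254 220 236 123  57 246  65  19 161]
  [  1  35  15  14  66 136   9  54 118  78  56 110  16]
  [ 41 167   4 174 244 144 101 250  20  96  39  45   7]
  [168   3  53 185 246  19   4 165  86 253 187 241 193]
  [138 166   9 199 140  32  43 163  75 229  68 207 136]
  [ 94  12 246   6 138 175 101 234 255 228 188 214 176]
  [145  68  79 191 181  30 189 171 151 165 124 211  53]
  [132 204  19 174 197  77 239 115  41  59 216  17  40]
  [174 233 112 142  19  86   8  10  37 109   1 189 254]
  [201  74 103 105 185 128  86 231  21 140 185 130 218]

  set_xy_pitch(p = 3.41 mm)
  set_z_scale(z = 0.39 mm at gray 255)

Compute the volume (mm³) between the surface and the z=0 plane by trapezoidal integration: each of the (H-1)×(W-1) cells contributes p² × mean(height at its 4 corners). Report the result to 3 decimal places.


404.825

height_mm = gray/255 × 0.39; cell vol = 3.41² × mean(4 corners)
unit = 3.41² × 0.39 / (4×255) = 0.00444604 mm³ per gray-sum
row 0: Σ corner-gray over 12 cells = 5323  → 23.6663
row 1: Σ corner-gray over 12 cells = 6132  → 27.2631
row 2: Σ corner-gray over 12 cells = 7396  → 32.8829
row 3: Σ corner-gray over 12 cells = 6818  → 30.3131
row 4: Σ corner-gray over 12 cells = 6180  → 27.4765
row 5: Σ corner-gray over 12 cells = 7022  → 31.2201
row 6: Σ corner-gray over 12 cells = 5214  → 23.1816
row 7: Σ corner-gray over 12 cells = 4015  → 17.8508
row 8: Σ corner-gray over 12 cells = 5861  → 26.0582
row 9: Σ corner-gray over 12 cells = 6181  → 27.4810
row 10: Σ corner-gray over 12 cells = 6800  → 30.2331
row 11: Σ corner-gray over 12 cells = 7182  → 31.9314
row 12: Σ corner-gray over 12 cells = 6206  → 27.5921
row 13: Σ corner-gray over 12 cells = 5208  → 23.1550
row 14: Σ corner-gray over 12 cells = 5515  → 24.5199
Σ rows: total corner-gray = 91053  → 404.8251 mm³
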